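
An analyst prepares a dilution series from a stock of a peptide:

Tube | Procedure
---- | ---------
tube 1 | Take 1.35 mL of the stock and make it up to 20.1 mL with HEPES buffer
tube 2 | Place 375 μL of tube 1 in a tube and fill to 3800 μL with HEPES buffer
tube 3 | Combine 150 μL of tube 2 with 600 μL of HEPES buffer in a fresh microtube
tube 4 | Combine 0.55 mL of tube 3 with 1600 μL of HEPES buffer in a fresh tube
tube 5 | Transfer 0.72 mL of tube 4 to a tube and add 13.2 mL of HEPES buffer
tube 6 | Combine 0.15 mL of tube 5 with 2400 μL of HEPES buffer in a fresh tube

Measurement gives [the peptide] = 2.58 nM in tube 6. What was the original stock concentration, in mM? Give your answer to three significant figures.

2.50 mM

Step 1: 1.35 mL brought to 20.1 mL → factor 20.1/1.35 = 14.889
Step 2: 375 μL brought to 3800 μL → factor 3800/375 = 10.133
Step 3: 150 μL + 600 μL = 750 μL total → factor 750/150 = 5
Step 4: 0.55 mL + 1600 μL = 2.15 mL total → factor 2.15/0.55 = 3.9091
Step 5: 0.72 mL + 13.2 mL = 13.92 mL total → factor 13.92/0.72 = 19.333
Step 6: 0.15 mL + 2400 μL = 2.55 mL total → factor 2.55/0.15 = 17
Overall dilution factor = 14.889 × 10.133 × 5 × 3.9091 × 19.333 × 17 = 9.6921 × 10^5
Stock = 2.58 nM × 9.6921 × 10^5 = 2.501 × 10^6 nM = 2.50 mM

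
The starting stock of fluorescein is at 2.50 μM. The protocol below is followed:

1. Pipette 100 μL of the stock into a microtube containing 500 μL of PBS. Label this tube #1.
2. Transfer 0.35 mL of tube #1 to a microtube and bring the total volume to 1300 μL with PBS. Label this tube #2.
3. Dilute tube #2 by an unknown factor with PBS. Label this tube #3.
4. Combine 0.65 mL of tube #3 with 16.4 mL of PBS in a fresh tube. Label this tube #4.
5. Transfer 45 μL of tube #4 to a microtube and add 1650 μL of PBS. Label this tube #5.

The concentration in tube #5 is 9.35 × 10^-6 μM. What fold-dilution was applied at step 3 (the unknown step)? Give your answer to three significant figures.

12.1-fold

Step 1: 100 μL + 500 μL = 600 μL total → factor 600/100 = 6
Step 2: 0.35 mL brought to 1300 μL → factor 1.3/0.35 = 3.7143
Step 3: unknown factor x
Step 4: 0.65 mL + 16.4 mL = 17.05 mL total → factor 17.05/0.65 = 26.231
Step 5: 45 μL + 1650 μL = 1695 μL total → factor 1695/45 = 37.667
Product of known-step factors = 22019
Overall factor = 2.50 μM / (9.35 × 10^-6 μM) = 2.6738 × 10^5
x = 2.6738 × 10^5 / 22019 = 12.1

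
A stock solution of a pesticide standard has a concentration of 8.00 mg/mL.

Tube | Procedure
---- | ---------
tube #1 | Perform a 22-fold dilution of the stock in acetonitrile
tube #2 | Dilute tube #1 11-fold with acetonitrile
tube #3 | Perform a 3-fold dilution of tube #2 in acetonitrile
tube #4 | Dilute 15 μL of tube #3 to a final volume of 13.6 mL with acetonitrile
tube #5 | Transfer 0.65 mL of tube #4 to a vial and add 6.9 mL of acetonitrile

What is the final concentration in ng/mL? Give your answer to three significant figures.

Step 1: 22-fold → factor 22
Step 2: 11-fold → factor 11
Step 3: 3-fold → factor 3
Step 4: 15 μL brought to 13.6 mL → factor 13600/15 = 906.67
Step 5: 0.65 mL + 6.9 mL = 7.55 mL total → factor 7.55/0.65 = 11.615
Overall dilution factor = 22 × 11 × 3 × 906.67 × 11.615 = 7.6457 × 10^6
Final = 8.00 mg/mL / 7.6457 × 10^6 = 1.046 × 10^-6 mg/mL = 1.05 ng/mL

1.05 ng/mL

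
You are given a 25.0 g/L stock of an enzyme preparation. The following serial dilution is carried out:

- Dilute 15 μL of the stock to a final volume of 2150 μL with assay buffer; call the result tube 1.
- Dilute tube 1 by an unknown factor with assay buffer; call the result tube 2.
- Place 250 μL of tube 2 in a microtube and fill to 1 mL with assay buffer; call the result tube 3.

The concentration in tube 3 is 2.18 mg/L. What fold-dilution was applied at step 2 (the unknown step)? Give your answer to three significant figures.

Step 1: 15 μL brought to 2150 μL → factor 2150/15 = 143.33
Step 2: unknown factor x
Step 3: 250 μL brought to 1 mL → factor 1000/250 = 4
Product of known-step factors = 573.33
Overall factor = 25.0 g/L / (2.18 mg/L) = 11468
x = 11468 / 573.33 = 20.0

20.0-fold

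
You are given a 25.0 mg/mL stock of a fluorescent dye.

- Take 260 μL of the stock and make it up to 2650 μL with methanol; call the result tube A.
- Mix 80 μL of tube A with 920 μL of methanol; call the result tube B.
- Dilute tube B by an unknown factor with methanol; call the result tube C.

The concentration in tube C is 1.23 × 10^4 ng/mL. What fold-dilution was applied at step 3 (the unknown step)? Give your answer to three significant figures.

Step 1: 260 μL brought to 2650 μL → factor 2650/260 = 10.192
Step 2: 80 μL + 920 μL = 1000 μL total → factor 1000/80 = 12.5
Step 3: unknown factor x
Product of known-step factors = 127.4
Overall factor = 25.0 mg/mL / (1.23 × 10^4 ng/mL) = 2032.5
x = 2032.5 / 127.4 = 16.0

16.0-fold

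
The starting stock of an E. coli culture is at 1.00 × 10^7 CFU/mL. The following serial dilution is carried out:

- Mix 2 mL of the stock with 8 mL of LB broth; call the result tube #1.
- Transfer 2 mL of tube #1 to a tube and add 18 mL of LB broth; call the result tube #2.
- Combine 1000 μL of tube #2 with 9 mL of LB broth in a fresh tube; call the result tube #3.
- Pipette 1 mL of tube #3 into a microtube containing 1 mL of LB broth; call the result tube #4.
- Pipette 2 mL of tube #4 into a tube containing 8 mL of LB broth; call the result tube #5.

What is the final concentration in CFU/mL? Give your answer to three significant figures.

Step 1: 2 mL + 8 mL = 10 mL total → factor 10/2 = 5
Step 2: 2 mL + 18 mL = 20 mL total → factor 20/2 = 10
Step 3: 1000 μL + 9 mL = 10000 μL total → factor 10000/1000 = 10
Step 4: 1 mL + 1 mL = 2 mL total → factor 2/1 = 2
Step 5: 2 mL + 8 mL = 10 mL total → factor 10/2 = 5
Overall dilution factor = 5 × 10 × 10 × 2 × 5 = 5000
Final = 1.00 × 10^7 CFU/mL / 5000 = 2.00 × 10^3 CFU/mL

2.00 × 10^3 CFU/mL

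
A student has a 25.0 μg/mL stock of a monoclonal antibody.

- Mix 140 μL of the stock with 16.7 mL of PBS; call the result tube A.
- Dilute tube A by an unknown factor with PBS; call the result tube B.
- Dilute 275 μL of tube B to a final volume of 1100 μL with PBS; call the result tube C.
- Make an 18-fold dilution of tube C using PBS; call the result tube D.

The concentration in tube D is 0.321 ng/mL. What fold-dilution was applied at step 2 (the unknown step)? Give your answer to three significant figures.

8.99-fold

Step 1: 140 μL + 16.7 mL = 16840 μL total → factor 16840/140 = 120.29
Step 2: unknown factor x
Step 3: 275 μL brought to 1100 μL → factor 1100/275 = 4
Step 4: 18-fold → factor 18
Product of known-step factors = 8660.6
Overall factor = 25.0 μg/mL / (0.321 ng/mL) = 77882
x = 77882 / 8660.6 = 8.99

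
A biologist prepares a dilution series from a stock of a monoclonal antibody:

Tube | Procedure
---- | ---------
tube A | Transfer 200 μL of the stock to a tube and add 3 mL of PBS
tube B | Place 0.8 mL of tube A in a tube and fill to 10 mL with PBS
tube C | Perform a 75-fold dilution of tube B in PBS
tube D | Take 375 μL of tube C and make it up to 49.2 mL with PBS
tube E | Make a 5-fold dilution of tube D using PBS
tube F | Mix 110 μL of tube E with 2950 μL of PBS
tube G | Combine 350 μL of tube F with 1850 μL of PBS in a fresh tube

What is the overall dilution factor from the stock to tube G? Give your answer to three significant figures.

Step 1: 200 μL + 3 mL = 3200 μL total → factor 3200/200 = 16
Step 2: 0.8 mL brought to 10 mL → factor 10/0.8 = 12.5
Step 3: 75-fold → factor 75
Step 4: 375 μL brought to 49.2 mL → factor 49200/375 = 131.2
Step 5: 5-fold → factor 5
Step 6: 110 μL + 2950 μL = 3060 μL total → factor 3060/110 = 27.818
Step 7: 350 μL + 1850 μL = 2200 μL total → factor 2200/350 = 6.2857
Overall dilution factor = 16 × 12.5 × 75 × 131.2 × 5 × 27.818 × 6.2857 = 1.7206 × 10^9

1.72 × 10^9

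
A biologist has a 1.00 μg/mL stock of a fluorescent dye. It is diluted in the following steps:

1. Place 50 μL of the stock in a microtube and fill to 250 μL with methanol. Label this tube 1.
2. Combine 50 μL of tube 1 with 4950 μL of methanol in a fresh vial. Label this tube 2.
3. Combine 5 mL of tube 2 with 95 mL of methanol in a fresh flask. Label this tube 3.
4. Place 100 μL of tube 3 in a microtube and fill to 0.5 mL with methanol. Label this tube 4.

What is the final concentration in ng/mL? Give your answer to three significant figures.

Step 1: 50 μL brought to 250 μL → factor 250/50 = 5
Step 2: 50 μL + 4950 μL = 5000 μL total → factor 5000/50 = 100
Step 3: 5 mL + 95 mL = 100 mL total → factor 100/5 = 20
Step 4: 100 μL brought to 0.5 mL → factor 500/100 = 5
Overall dilution factor = 5 × 100 × 20 × 5 = 50000
Final = 1.00 μg/mL / 50000 = 2.000 × 10^-5 μg/mL = 0.0200 ng/mL

0.0200 ng/mL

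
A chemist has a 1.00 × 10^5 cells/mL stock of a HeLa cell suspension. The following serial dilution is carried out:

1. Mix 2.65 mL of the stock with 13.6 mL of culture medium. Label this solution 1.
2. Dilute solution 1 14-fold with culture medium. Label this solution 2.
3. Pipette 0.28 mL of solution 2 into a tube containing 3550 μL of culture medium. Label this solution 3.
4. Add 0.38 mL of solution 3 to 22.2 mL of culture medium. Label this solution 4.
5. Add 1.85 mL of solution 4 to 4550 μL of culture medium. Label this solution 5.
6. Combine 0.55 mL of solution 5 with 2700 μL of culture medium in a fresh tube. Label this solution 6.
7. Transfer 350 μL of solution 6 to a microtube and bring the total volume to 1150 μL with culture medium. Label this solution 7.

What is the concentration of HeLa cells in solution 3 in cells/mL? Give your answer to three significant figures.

85.2 cells/mL

Step 1: 2.65 mL + 13.6 mL = 16.25 mL total → factor 16.25/2.65 = 6.1321
Step 2: 14-fold → factor 14
Step 3: 0.28 mL + 3550 μL = 3.83 mL total → factor 3.83/0.28 = 13.679
Dilution factor through solution 3 = 6.1321 × 14 × 13.679 = 1174.3
[solution 3] = 1.00 × 10^5 cells/mL / 1174.3 = 85.2 cells/mL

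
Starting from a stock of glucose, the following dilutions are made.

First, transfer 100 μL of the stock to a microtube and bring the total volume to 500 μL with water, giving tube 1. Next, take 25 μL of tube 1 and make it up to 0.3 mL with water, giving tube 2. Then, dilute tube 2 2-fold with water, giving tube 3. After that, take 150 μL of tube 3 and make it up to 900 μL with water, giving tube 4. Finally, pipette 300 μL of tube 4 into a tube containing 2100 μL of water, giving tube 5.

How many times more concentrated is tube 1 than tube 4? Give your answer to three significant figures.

144

Step 1: 100 μL brought to 500 μL → factor 500/100 = 5
Step 2: 25 μL brought to 0.3 mL → factor 300/25 = 12
Step 3: 2-fold → factor 2
Step 4: 150 μL brought to 900 μL → factor 900/150 = 6
Dilution factor to tube 1 = 5; to tube 4 = 720
[tube 1]/[tube 4] = (factor to tube 4)/(factor to tube 1) = 720/5 = 144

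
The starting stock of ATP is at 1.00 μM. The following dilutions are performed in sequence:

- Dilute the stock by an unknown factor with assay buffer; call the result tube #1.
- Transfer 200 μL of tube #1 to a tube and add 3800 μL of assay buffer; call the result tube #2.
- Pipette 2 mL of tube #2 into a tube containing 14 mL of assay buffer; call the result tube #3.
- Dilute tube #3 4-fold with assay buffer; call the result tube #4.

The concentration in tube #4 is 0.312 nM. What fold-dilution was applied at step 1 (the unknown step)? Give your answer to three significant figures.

Step 1: unknown factor x
Step 2: 200 μL + 3800 μL = 4000 μL total → factor 4000/200 = 20
Step 3: 2 mL + 14 mL = 16 mL total → factor 16/2 = 8
Step 4: 4-fold → factor 4
Product of known-step factors = 640
Overall factor = 1.00 μM / (0.312 nM) = 3205.1
x = 3205.1 / 640 = 5.01

5.01-fold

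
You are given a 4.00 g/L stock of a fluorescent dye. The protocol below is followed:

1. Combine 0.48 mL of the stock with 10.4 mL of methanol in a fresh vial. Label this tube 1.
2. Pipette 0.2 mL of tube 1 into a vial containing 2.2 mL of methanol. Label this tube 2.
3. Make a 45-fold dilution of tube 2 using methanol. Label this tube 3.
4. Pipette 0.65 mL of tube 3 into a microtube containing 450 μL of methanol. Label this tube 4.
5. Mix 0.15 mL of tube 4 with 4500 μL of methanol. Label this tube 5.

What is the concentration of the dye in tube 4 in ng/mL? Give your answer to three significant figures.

Step 1: 0.48 mL + 10.4 mL = 10.88 mL total → factor 10.88/0.48 = 22.667
Step 2: 0.2 mL + 2.2 mL = 2.4 mL total → factor 2.4/0.2 = 12
Step 3: 45-fold → factor 45
Step 4: 0.65 mL + 450 μL = 1.1 mL total → factor 1.1/0.65 = 1.6923
Dilution factor through tube 4 = 22.667 × 12 × 45 × 1.6923 = 20714
[tube 4] = 4.00 g/L / 20714 = 0.0001931 g/L = 193 ng/mL

193 ng/mL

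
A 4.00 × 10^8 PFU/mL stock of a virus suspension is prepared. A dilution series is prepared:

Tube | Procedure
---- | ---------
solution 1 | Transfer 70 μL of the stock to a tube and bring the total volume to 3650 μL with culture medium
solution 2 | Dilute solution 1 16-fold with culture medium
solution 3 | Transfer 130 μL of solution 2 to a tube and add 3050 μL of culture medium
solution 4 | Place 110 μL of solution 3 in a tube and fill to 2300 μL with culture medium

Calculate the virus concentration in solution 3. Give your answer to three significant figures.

1.96 × 10^4 PFU/mL

Step 1: 70 μL brought to 3650 μL → factor 3650/70 = 52.143
Step 2: 16-fold → factor 16
Step 3: 130 μL + 3050 μL = 3180 μL total → factor 3180/130 = 24.462
Dilution factor through solution 3 = 52.143 × 16 × 24.462 = 20408
[solution 3] = 4.00 × 10^8 PFU/mL / 20408 = 1.96 × 10^4 PFU/mL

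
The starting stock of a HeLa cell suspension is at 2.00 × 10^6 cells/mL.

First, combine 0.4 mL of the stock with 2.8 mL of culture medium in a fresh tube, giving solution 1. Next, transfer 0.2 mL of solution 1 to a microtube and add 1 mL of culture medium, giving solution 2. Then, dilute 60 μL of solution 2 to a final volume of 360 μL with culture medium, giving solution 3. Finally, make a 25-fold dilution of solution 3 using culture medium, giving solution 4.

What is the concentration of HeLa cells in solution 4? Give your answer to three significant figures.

Step 1: 0.4 mL + 2.8 mL = 3.2 mL total → factor 3.2/0.4 = 8
Step 2: 0.2 mL + 1 mL = 1.2 mL total → factor 1.2/0.2 = 6
Step 3: 60 μL brought to 360 μL → factor 360/60 = 6
Step 4: 25-fold → factor 25
Overall dilution factor = 8 × 6 × 6 × 25 = 7200
Final = 2.00 × 10^6 cells/mL / 7200 = 278 cells/mL

278 cells/mL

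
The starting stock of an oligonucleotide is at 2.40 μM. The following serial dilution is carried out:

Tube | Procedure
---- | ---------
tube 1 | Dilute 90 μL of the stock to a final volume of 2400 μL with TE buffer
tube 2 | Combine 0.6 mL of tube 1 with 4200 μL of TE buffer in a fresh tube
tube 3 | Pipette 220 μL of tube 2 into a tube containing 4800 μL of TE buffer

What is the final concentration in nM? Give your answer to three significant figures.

Step 1: 90 μL brought to 2400 μL → factor 2400/90 = 26.667
Step 2: 0.6 mL + 4200 μL = 4.8 mL total → factor 4.8/0.6 = 8
Step 3: 220 μL + 4800 μL = 5020 μL total → factor 5020/220 = 22.818
Overall dilution factor = 26.667 × 8 × 22.818 = 4867.9
Final = 2.40 μM / 4867.9 = 0.0004930 μM = 0.493 nM

0.493 nM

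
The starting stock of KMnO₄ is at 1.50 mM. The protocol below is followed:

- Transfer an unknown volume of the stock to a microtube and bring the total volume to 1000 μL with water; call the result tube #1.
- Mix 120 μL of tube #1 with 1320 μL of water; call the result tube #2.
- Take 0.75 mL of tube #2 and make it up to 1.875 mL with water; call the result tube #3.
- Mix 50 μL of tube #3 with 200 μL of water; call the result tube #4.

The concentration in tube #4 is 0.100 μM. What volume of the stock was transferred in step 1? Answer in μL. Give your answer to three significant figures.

Step 1: v brought to 1000 μL → factor = 1000 μL/v
Step 2: 120 μL + 1320 μL = 1440 μL total → factor 1440/120 = 12
Step 3: 0.75 mL brought to 1.875 mL → factor 1.875/0.75 = 2.5
Step 4: 50 μL + 200 μL = 250 μL total → factor 250/50 = 5
Product of known-step factors = 150
Overall factor = 1.50 mM / (0.100 μM) = 15000
Step-1 factor = 15000 / 150 = 100
v = 1000 μL / 100 = 10.0 μL

10.0 μL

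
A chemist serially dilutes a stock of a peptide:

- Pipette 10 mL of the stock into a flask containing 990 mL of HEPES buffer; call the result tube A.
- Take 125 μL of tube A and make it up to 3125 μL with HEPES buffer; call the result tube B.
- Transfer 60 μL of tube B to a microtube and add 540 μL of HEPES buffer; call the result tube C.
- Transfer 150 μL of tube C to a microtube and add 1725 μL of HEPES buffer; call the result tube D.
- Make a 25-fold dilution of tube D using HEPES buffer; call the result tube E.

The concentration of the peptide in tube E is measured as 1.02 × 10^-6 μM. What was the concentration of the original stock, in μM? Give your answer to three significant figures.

7.97 μM

Step 1: 10 mL + 990 mL = 1000 mL total → factor 1000/10 = 100
Step 2: 125 μL brought to 3125 μL → factor 3125/125 = 25
Step 3: 60 μL + 540 μL = 600 μL total → factor 600/60 = 10
Step 4: 150 μL + 1725 μL = 1875 μL total → factor 1875/150 = 12.5
Step 5: 25-fold → factor 25
Overall dilution factor = 100 × 25 × 10 × 12.5 × 25 = 7.8125 × 10^6
Stock = 1.02 × 10^-6 μM × 7.8125 × 10^6 = 7.97 μM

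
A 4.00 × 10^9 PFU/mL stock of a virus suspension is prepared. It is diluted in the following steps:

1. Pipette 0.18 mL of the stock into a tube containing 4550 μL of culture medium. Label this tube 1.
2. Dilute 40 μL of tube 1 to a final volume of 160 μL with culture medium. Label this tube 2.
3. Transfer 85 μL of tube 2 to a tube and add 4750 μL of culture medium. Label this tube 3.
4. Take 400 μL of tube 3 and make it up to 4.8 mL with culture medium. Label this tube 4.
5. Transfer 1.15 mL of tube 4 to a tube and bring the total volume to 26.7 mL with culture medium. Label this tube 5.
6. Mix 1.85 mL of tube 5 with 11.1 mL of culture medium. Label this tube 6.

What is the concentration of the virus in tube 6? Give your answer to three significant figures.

Step 1: 0.18 mL + 4550 μL = 4.73 mL total → factor 4.73/0.18 = 26.278
Step 2: 40 μL brought to 160 μL → factor 160/40 = 4
Step 3: 85 μL + 4750 μL = 4835 μL total → factor 4835/85 = 56.882
Step 4: 400 μL brought to 4.8 mL → factor 4800/400 = 12
Step 5: 1.15 mL brought to 26.7 mL → factor 26.7/1.15 = 23.217
Step 6: 1.85 mL + 11.1 mL = 12.95 mL total → factor 12.95/1.85 = 7
Overall dilution factor = 26.278 × 4 × 56.882 × 12 × 23.217 × 7 = 1.1661 × 10^7
Final = 4.00 × 10^9 PFU/mL / 1.1661 × 10^7 = 343 PFU/mL

343 PFU/mL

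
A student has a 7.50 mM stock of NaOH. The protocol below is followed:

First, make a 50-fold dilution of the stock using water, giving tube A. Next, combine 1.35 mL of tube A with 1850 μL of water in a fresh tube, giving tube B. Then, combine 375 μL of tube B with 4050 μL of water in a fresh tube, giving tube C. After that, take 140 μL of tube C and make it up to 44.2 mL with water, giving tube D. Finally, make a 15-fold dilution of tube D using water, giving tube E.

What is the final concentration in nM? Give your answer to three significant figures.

1.13 nM

Step 1: 50-fold → factor 50
Step 2: 1.35 mL + 1850 μL = 3.2 mL total → factor 3.2/1.35 = 2.3704
Step 3: 375 μL + 4050 μL = 4425 μL total → factor 4425/375 = 11.8
Step 4: 140 μL brought to 44.2 mL → factor 44200/140 = 315.71
Step 5: 15-fold → factor 15
Overall dilution factor = 50 × 2.3704 × 11.8 × 315.71 × 15 = 6.623 × 10^6
Final = 7.50 mM / 6.623 × 10^6 = 1.132 × 10^-6 mM = 1.13 nM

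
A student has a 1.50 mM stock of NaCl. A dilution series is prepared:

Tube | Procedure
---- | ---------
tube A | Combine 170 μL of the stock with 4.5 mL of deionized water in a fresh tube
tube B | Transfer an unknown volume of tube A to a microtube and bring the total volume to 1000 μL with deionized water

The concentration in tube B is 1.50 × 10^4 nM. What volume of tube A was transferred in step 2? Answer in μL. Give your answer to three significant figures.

Step 1: 170 μL + 4.5 mL = 4670 μL total → factor 4670/170 = 27.471
Step 2: v brought to 1000 μL → factor = 1000 μL/v
Product of known-step factors = 27.471
Overall factor = 1.50 mM / (1.50 × 10^4 nM) = 100
Step-2 factor = 100 / 27.471 = 3.6403
v = 1000 μL / 3.6403 = 275 μL

275 μL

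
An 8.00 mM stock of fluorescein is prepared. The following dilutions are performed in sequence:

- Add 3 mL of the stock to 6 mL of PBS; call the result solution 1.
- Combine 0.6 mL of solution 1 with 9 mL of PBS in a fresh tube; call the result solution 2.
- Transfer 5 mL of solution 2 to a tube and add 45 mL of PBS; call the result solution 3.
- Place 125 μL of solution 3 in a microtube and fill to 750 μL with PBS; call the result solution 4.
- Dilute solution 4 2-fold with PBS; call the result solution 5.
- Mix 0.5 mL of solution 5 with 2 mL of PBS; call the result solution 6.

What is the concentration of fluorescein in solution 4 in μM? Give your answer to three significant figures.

Step 1: 3 mL + 6 mL = 9 mL total → factor 9/3 = 3
Step 2: 0.6 mL + 9 mL = 9.6 mL total → factor 9.6/0.6 = 16
Step 3: 5 mL + 45 mL = 50 mL total → factor 50/5 = 10
Step 4: 125 μL brought to 750 μL → factor 750/125 = 6
Dilution factor through solution 4 = 3 × 16 × 10 × 6 = 2880
[solution 4] = 8.00 mM / 2880 = 0.002778 mM = 2.78 μM

2.78 μM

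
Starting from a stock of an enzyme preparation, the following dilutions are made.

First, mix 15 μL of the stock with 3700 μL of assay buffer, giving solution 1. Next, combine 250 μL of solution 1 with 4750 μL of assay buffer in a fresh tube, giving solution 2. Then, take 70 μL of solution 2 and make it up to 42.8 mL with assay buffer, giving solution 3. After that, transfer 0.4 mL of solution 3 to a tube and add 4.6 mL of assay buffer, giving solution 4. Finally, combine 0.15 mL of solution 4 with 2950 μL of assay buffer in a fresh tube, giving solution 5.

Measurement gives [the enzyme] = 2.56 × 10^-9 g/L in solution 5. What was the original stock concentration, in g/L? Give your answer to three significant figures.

Step 1: 15 μL + 3700 μL = 3715 μL total → factor 3715/15 = 247.67
Step 2: 250 μL + 4750 μL = 5000 μL total → factor 5000/250 = 20
Step 3: 70 μL brought to 42.8 mL → factor 42800/70 = 611.43
Step 4: 0.4 mL + 4.6 mL = 5 mL total → factor 5/0.4 = 12.5
Step 5: 0.15 mL + 2950 μL = 3.1 mL total → factor 3.1/0.15 = 20.667
Overall dilution factor = 247.67 × 20 × 611.43 × 12.5 × 20.667 = 7.8239 × 10^8
Stock = 2.56 × 10^-9 g/L × 7.8239 × 10^8 = 2.00 g/L

2.00 g/L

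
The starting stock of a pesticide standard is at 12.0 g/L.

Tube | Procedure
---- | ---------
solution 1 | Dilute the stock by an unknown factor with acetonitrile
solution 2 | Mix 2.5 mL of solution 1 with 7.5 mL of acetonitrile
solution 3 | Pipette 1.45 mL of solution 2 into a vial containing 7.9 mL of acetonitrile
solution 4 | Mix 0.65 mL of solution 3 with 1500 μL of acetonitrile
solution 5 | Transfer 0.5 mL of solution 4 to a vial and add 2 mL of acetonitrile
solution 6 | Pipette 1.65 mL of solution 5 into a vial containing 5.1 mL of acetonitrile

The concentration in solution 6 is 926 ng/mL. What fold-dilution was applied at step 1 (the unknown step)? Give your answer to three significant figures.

Step 1: unknown factor x
Step 2: 2.5 mL + 7.5 mL = 10 mL total → factor 10/2.5 = 4
Step 3: 1.45 mL + 7.9 mL = 9.35 mL total → factor 9.35/1.45 = 6.4483
Step 4: 0.65 mL + 1500 μL = 2.15 mL total → factor 2.15/0.65 = 3.3077
Step 5: 0.5 mL + 2 mL = 2.5 mL total → factor 2.5/0.5 = 5
Step 6: 1.65 mL + 5.1 mL = 6.75 mL total → factor 6.75/1.65 = 4.0909
Product of known-step factors = 1745.1
Overall factor = 12.0 g/L / (926 ng/mL) = 12959
x = 12959 / 1745.1 = 7.43

7.43-fold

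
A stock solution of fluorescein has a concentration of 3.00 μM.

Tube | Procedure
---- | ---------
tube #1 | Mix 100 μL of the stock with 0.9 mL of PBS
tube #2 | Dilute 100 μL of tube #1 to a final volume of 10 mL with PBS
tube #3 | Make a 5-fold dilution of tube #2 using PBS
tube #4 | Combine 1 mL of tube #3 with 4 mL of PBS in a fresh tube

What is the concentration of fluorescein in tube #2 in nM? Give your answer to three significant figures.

3.00 nM

Step 1: 100 μL + 0.9 mL = 1000 μL total → factor 1000/100 = 10
Step 2: 100 μL brought to 10 mL → factor 10000/100 = 100
Dilution factor through tube #2 = 10 × 100 = 1000
[tube #2] = 3.00 μM / 1000 = 0.003000 μM = 3.00 nM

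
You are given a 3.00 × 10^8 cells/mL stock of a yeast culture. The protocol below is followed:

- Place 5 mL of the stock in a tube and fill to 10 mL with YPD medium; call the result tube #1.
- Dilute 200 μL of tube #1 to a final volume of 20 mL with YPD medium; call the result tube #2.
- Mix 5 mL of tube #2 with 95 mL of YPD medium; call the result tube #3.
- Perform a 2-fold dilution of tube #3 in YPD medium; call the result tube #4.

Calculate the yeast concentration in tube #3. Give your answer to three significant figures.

7.50 × 10^4 cells/mL

Step 1: 5 mL brought to 10 mL → factor 10/5 = 2
Step 2: 200 μL brought to 20 mL → factor 20000/200 = 100
Step 3: 5 mL + 95 mL = 100 mL total → factor 100/5 = 20
Dilution factor through tube #3 = 2 × 100 × 20 = 4000
[tube #3] = 3.00 × 10^8 cells/mL / 4000 = 7.50 × 10^4 cells/mL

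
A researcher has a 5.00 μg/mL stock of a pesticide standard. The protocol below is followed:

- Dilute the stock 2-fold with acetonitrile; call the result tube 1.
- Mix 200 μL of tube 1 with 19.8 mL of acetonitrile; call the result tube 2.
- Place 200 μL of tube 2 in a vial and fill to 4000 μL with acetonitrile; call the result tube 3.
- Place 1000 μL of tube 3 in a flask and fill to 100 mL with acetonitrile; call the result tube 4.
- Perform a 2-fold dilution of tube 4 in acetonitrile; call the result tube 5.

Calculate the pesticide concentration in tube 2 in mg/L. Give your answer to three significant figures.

Step 1: 2-fold → factor 2
Step 2: 200 μL + 19.8 mL = 20000 μL total → factor 20000/200 = 100
Dilution factor through tube 2 = 2 × 100 = 200
[tube 2] = 5.00 μg/mL / 200 = 0.02500 μg/mL = 0.0250 mg/L

0.0250 mg/L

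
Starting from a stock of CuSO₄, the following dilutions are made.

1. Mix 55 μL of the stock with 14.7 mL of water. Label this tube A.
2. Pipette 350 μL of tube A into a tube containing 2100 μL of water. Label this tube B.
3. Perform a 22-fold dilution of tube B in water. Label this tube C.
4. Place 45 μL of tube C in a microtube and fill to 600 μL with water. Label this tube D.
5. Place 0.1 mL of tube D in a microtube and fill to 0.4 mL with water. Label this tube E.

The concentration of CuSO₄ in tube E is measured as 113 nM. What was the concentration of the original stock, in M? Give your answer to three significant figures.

0.249 M

Step 1: 55 μL + 14.7 mL = 14755 μL total → factor 14755/55 = 268.27
Step 2: 350 μL + 2100 μL = 2450 μL total → factor 2450/350 = 7
Step 3: 22-fold → factor 22
Step 4: 45 μL brought to 600 μL → factor 600/45 = 13.333
Step 5: 0.1 mL brought to 0.4 mL → factor 0.4/0.1 = 4
Overall dilution factor = 268.27 × 7 × 22 × 13.333 × 4 = 2.2034 × 10^6
Stock = 113 nM × 2.2034 × 10^6 = 2.490 × 10^8 nM = 0.249 M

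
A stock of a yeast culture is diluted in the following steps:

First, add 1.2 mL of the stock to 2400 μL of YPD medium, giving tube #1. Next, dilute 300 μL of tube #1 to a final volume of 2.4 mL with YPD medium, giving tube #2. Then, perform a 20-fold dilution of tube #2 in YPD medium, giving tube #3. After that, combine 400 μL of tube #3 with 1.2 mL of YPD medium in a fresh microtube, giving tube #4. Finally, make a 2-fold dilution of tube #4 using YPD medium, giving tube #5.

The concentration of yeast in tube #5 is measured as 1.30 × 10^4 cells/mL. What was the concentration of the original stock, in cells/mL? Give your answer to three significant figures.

4.99 × 10^7 cells/mL

Step 1: 1.2 mL + 2400 μL = 3.6 mL total → factor 3.6/1.2 = 3
Step 2: 300 μL brought to 2.4 mL → factor 2400/300 = 8
Step 3: 20-fold → factor 20
Step 4: 400 μL + 1.2 mL = 1600 μL total → factor 1600/400 = 4
Step 5: 2-fold → factor 2
Overall dilution factor = 3 × 8 × 20 × 4 × 2 = 3840
Stock = 1.30 × 10^4 cells/mL × 3840 = 4.99 × 10^7 cells/mL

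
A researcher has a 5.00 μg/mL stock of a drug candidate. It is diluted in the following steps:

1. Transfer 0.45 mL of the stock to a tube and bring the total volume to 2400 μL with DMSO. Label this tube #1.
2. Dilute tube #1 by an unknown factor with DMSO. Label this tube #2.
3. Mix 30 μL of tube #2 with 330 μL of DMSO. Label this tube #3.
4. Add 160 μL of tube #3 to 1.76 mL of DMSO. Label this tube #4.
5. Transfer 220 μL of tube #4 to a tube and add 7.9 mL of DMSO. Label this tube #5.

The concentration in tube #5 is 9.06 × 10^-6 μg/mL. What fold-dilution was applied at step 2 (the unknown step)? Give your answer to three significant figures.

19.5-fold

Step 1: 0.45 mL brought to 2400 μL → factor 2.4/0.45 = 5.3333
Step 2: unknown factor x
Step 3: 30 μL + 330 μL = 360 μL total → factor 360/30 = 12
Step 4: 160 μL + 1.76 mL = 1920 μL total → factor 1920/160 = 12
Step 5: 220 μL + 7.9 mL = 8120 μL total → factor 8120/220 = 36.909
Product of known-step factors = 28346
Overall factor = 5.00 μg/mL / (9.06 × 10^-6 μg/mL) = 5.5188 × 10^5
x = 5.5188 × 10^5 / 28346 = 19.5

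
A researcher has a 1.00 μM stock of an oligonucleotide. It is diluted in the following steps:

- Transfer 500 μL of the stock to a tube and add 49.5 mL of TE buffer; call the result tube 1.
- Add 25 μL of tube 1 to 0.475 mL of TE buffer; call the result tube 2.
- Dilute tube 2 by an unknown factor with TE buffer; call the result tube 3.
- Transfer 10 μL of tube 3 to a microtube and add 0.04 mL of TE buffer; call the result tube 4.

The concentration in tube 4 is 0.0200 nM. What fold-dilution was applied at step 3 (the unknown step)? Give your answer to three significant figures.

5.00-fold

Step 1: 500 μL + 49.5 mL = 50000 μL total → factor 50000/500 = 100
Step 2: 25 μL + 0.475 mL = 500 μL total → factor 500/25 = 20
Step 3: unknown factor x
Step 4: 10 μL + 0.04 mL = 50 μL total → factor 50/10 = 5
Product of known-step factors = 10000
Overall factor = 1.00 μM / (0.0200 nM) = 50000
x = 50000 / 10000 = 5.00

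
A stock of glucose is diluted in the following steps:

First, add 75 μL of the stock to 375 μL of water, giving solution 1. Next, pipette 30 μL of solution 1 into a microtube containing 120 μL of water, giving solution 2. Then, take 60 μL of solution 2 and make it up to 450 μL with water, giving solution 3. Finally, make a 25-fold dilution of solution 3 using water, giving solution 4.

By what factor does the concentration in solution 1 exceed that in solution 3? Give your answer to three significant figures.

37.5

Step 1: 75 μL + 375 μL = 450 μL total → factor 450/75 = 6
Step 2: 30 μL + 120 μL = 150 μL total → factor 150/30 = 5
Step 3: 60 μL brought to 450 μL → factor 450/60 = 7.5
Dilution factor to solution 1 = 6; to solution 3 = 225
[solution 1]/[solution 3] = (factor to solution 3)/(factor to solution 1) = 225/6 = 37.5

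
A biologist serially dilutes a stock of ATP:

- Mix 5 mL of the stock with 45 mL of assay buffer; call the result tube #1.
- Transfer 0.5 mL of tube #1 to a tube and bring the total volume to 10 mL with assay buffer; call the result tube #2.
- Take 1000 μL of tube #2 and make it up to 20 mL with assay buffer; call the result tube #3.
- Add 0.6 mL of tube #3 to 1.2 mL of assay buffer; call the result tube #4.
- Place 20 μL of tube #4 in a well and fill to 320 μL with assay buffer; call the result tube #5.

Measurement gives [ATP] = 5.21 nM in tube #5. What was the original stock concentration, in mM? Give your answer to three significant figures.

Step 1: 5 mL + 45 mL = 50 mL total → factor 50/5 = 10
Step 2: 0.5 mL brought to 10 mL → factor 10/0.5 = 20
Step 3: 1000 μL brought to 20 mL → factor 20000/1000 = 20
Step 4: 0.6 mL + 1.2 mL = 1.8 mL total → factor 1.8/0.6 = 3
Step 5: 20 μL brought to 320 μL → factor 320/20 = 16
Overall dilution factor = 10 × 20 × 20 × 3 × 16 = 1.92 × 10^5
Stock = 5.21 nM × 1.92 × 10^5 = 1.000 × 10^6 nM = 1.00 mM

1.00 mM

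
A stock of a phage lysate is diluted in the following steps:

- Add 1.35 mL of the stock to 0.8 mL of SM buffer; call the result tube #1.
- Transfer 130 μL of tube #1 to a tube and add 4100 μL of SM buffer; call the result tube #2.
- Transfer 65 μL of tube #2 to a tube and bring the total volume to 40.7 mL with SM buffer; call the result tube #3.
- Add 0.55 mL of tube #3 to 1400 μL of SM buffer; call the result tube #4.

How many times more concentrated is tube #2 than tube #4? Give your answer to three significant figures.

2.22 × 10^3

Step 1: 1.35 mL + 0.8 mL = 2.15 mL total → factor 2.15/1.35 = 1.5926
Step 2: 130 μL + 4100 μL = 4230 μL total → factor 4230/130 = 32.538
Step 3: 65 μL brought to 40.7 mL → factor 40700/65 = 626.15
Step 4: 0.55 mL + 1400 μL = 1.95 mL total → factor 1.95/0.55 = 3.5455
Dilution factor to tube #2 = 51.821; to tube #4 = 1.1504 × 10^5
[tube #2]/[tube #4] = (factor to tube #4)/(factor to tube #2) = 1.1504 × 10^5/51.821 = 2.22 × 10^3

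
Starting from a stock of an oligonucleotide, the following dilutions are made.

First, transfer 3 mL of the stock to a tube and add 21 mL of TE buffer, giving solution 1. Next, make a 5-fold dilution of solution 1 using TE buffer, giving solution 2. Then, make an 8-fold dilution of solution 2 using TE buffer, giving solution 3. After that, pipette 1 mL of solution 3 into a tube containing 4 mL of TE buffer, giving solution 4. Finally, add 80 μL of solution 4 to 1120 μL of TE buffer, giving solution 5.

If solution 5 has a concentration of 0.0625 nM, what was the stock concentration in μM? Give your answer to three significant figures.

1.50 μM

Step 1: 3 mL + 21 mL = 24 mL total → factor 24/3 = 8
Step 2: 5-fold → factor 5
Step 3: 8-fold → factor 8
Step 4: 1 mL + 4 mL = 5 mL total → factor 5/1 = 5
Step 5: 80 μL + 1120 μL = 1200 μL total → factor 1200/80 = 15
Overall dilution factor = 8 × 5 × 8 × 5 × 15 = 24000
Stock = 0.0625 nM × 24000 = 1500 nM = 1.50 μM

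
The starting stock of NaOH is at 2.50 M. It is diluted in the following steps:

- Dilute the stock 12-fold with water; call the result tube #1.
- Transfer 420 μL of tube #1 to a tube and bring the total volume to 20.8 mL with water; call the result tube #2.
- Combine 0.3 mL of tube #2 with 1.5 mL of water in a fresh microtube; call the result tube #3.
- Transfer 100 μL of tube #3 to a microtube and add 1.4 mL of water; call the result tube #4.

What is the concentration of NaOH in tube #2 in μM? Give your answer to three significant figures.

4.21 × 10^3 μM

Step 1: 12-fold → factor 12
Step 2: 420 μL brought to 20.8 mL → factor 20800/420 = 49.524
Dilution factor through tube #2 = 12 × 49.524 = 594.29
[tube #2] = 2.50 M / 594.29 = 0.004207 M = 4.21 × 10^3 μM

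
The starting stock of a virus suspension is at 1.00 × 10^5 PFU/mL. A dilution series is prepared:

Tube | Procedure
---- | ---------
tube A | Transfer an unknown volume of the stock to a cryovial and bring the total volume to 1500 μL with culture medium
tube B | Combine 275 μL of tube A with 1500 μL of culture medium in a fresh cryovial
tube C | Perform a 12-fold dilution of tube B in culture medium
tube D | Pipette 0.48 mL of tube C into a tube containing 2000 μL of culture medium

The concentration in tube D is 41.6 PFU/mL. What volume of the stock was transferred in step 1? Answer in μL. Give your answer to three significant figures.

Step 1: v brought to 1500 μL → factor = 1500 μL/v
Step 2: 275 μL + 1500 μL = 1775 μL total → factor 1775/275 = 6.4545
Step 3: 12-fold → factor 12
Step 4: 0.48 mL + 2000 μL = 2.48 mL total → factor 2.48/0.48 = 5.1667
Product of known-step factors = 400.18
Overall factor = 1.00 × 10^5 PFU/mL / (41.6 PFU/mL) = 2403.8
Step-1 factor = 2403.8 / 400.18 = 6.0069
v = 1500 μL / 6.0069 = 250 μL

250 μL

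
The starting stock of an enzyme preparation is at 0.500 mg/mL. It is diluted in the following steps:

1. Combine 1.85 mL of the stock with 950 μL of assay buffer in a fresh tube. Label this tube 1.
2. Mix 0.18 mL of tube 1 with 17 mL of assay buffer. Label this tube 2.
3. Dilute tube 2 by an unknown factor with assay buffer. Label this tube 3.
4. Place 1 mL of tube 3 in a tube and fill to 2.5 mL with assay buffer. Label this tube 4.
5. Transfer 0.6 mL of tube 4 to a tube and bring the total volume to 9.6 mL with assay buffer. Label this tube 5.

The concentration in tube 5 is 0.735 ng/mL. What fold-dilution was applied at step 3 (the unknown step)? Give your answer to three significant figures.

Step 1: 1.85 mL + 950 μL = 2.8 mL total → factor 2.8/1.85 = 1.5135
Step 2: 0.18 mL + 17 mL = 17.18 mL total → factor 17.18/0.18 = 95.444
Step 3: unknown factor x
Step 4: 1 mL brought to 2.5 mL → factor 2.5/1 = 2.5
Step 5: 0.6 mL brought to 9.6 mL → factor 9.6/0.6 = 16
Product of known-step factors = 5778.3
Overall factor = 0.500 mg/mL / (0.735 ng/mL) = 6.8027 × 10^5
x = 6.8027 × 10^5 / 5778.3 = 118

118-fold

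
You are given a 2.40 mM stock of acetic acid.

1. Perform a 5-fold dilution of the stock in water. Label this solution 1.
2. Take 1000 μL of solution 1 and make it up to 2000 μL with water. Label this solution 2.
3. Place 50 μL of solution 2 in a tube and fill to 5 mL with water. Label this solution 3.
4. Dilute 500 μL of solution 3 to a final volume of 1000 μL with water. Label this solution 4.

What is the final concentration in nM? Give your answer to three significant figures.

Step 1: 5-fold → factor 5
Step 2: 1000 μL brought to 2000 μL → factor 2000/1000 = 2
Step 3: 50 μL brought to 5 mL → factor 5000/50 = 100
Step 4: 500 μL brought to 1000 μL → factor 1000/500 = 2
Overall dilution factor = 5 × 2 × 100 × 2 = 2000
Final = 2.40 mM / 2000 = 0.001200 mM = 1.20 × 10^3 nM

1.20 × 10^3 nM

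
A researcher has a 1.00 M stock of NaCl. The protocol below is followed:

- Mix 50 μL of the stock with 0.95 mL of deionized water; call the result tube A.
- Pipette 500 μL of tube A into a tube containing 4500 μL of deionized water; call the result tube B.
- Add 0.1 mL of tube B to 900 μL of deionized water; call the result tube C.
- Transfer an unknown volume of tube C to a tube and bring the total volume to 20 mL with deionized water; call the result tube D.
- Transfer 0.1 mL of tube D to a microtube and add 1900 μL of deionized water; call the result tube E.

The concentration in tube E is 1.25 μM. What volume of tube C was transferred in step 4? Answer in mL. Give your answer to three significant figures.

1.00 mL

Step 1: 50 μL + 0.95 mL = 1000 μL total → factor 1000/50 = 20
Step 2: 500 μL + 4500 μL = 5000 μL total → factor 5000/500 = 10
Step 3: 0.1 mL + 900 μL = 1 mL total → factor 1/0.1 = 10
Step 4: v brought to 20 mL → factor = 20 mL/v
Step 5: 0.1 mL + 1900 μL = 2 mL total → factor 2/0.1 = 20
Product of known-step factors = 40000
Overall factor = 1.00 M / (1.25 μM) = 8 × 10^5
Step-4 factor = 8 × 10^5 / 40000 = 20
v = 20 mL / 20 = 1.00 mL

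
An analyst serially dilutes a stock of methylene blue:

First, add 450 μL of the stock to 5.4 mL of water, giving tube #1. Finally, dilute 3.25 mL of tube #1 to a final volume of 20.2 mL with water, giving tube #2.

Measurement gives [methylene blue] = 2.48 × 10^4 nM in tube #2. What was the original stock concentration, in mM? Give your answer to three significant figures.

2.00 mM

Step 1: 450 μL + 5.4 mL = 5850 μL total → factor 5850/450 = 13
Step 2: 3.25 mL brought to 20.2 mL → factor 20.2/3.25 = 6.2154
Overall dilution factor = 13 × 6.2154 = 80.8
Stock = 2.48 × 10^4 nM × 80.8 = 2.004 × 10^6 nM = 2.00 mM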